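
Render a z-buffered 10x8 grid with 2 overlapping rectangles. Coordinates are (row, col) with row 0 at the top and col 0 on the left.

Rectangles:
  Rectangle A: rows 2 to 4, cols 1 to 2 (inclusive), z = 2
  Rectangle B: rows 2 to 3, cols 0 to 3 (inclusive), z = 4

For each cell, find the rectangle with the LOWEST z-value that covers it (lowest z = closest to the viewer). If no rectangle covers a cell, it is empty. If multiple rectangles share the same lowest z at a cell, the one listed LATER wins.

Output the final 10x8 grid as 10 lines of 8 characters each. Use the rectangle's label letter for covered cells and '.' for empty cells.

........
........
BAAB....
BAAB....
.AA.....
........
........
........
........
........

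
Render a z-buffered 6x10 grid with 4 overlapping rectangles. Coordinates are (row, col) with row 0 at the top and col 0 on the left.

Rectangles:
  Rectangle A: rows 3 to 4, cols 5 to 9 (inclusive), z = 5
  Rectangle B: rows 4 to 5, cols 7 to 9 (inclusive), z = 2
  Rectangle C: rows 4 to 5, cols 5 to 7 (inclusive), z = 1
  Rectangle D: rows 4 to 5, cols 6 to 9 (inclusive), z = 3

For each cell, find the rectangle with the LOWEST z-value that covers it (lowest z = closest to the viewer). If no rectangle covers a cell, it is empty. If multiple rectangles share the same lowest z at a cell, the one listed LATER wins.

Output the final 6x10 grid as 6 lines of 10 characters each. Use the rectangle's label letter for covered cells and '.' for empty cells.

..........
..........
..........
.....AAAAA
.....CCCBB
.....CCCBB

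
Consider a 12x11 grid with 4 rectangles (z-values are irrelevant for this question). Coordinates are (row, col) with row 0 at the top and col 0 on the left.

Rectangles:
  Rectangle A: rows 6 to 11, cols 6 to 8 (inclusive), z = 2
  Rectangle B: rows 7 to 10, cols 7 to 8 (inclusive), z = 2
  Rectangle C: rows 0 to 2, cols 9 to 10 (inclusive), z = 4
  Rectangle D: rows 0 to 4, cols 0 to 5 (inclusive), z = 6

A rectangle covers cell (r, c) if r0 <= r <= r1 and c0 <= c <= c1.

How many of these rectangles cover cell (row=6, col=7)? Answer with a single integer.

Check cell (6,7):
  A: rows 6-11 cols 6-8 -> covers
  B: rows 7-10 cols 7-8 -> outside (row miss)
  C: rows 0-2 cols 9-10 -> outside (row miss)
  D: rows 0-4 cols 0-5 -> outside (row miss)
Count covering = 1

Answer: 1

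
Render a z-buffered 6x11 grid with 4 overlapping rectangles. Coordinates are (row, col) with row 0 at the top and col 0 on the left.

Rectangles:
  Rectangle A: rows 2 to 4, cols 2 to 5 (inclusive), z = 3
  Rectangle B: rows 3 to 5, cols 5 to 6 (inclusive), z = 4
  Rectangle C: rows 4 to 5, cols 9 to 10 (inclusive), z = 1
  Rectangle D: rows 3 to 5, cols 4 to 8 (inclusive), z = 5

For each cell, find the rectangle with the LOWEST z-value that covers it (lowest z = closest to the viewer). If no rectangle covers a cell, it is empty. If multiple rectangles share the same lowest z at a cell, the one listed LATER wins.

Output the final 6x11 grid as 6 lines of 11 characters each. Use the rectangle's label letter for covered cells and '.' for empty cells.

...........
...........
..AAAA.....
..AAAABDD..
..AAAABDDCC
....DBBDDCC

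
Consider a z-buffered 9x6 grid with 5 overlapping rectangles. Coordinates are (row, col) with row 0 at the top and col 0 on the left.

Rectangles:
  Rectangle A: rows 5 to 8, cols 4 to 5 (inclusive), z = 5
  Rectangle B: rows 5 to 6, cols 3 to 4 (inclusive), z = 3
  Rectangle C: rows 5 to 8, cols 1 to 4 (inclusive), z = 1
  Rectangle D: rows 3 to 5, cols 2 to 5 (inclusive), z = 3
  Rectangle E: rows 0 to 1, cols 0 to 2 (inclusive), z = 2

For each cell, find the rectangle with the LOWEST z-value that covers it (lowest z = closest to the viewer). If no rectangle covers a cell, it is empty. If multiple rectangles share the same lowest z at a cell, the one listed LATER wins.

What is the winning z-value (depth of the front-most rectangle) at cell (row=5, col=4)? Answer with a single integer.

Answer: 1

Derivation:
Check cell (5,4):
  A: rows 5-8 cols 4-5 z=5 -> covers; best now A (z=5)
  B: rows 5-6 cols 3-4 z=3 -> covers; best now B (z=3)
  C: rows 5-8 cols 1-4 z=1 -> covers; best now C (z=1)
  D: rows 3-5 cols 2-5 z=3 -> covers; best now C (z=1)
  E: rows 0-1 cols 0-2 -> outside (row miss)
Winner: C at z=1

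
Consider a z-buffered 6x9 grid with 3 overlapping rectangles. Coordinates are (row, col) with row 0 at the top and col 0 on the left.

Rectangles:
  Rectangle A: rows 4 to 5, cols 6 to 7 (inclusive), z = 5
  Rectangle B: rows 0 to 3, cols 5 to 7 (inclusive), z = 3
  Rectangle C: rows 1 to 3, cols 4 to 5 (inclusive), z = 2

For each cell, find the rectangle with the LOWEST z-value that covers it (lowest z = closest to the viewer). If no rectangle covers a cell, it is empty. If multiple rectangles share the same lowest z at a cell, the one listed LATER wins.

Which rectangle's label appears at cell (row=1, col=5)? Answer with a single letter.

Answer: C

Derivation:
Check cell (1,5):
  A: rows 4-5 cols 6-7 -> outside (row miss)
  B: rows 0-3 cols 5-7 z=3 -> covers; best now B (z=3)
  C: rows 1-3 cols 4-5 z=2 -> covers; best now C (z=2)
Winner: C at z=2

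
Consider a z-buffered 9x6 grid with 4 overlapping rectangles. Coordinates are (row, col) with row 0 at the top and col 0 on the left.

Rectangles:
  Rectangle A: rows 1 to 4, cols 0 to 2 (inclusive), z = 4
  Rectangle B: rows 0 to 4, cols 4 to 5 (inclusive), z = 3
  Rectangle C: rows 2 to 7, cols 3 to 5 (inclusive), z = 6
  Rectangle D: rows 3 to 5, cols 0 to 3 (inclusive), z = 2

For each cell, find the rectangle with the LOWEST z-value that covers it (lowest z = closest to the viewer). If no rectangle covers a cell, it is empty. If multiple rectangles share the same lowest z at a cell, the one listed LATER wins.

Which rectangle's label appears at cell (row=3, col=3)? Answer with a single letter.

Answer: D

Derivation:
Check cell (3,3):
  A: rows 1-4 cols 0-2 -> outside (col miss)
  B: rows 0-4 cols 4-5 -> outside (col miss)
  C: rows 2-7 cols 3-5 z=6 -> covers; best now C (z=6)
  D: rows 3-5 cols 0-3 z=2 -> covers; best now D (z=2)
Winner: D at z=2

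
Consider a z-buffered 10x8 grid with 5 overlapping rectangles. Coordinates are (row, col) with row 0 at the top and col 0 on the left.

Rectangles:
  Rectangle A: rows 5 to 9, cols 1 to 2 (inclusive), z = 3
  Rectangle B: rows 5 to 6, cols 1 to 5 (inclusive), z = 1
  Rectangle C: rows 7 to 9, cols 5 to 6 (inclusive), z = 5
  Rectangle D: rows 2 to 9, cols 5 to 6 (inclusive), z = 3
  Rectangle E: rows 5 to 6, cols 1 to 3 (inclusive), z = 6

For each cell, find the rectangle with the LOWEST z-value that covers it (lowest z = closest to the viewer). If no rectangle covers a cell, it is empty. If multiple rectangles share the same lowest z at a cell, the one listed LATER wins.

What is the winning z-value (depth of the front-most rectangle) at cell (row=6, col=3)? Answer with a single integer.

Check cell (6,3):
  A: rows 5-9 cols 1-2 -> outside (col miss)
  B: rows 5-6 cols 1-5 z=1 -> covers; best now B (z=1)
  C: rows 7-9 cols 5-6 -> outside (row miss)
  D: rows 2-9 cols 5-6 -> outside (col miss)
  E: rows 5-6 cols 1-3 z=6 -> covers; best now B (z=1)
Winner: B at z=1

Answer: 1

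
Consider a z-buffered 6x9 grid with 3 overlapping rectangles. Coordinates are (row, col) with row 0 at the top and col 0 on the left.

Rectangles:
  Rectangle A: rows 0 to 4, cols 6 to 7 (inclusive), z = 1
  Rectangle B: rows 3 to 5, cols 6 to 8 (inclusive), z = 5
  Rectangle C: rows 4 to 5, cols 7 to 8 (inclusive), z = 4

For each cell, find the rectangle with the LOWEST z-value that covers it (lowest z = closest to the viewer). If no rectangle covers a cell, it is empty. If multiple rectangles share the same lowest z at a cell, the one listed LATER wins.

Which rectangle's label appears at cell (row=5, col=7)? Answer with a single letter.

Check cell (5,7):
  A: rows 0-4 cols 6-7 -> outside (row miss)
  B: rows 3-5 cols 6-8 z=5 -> covers; best now B (z=5)
  C: rows 4-5 cols 7-8 z=4 -> covers; best now C (z=4)
Winner: C at z=4

Answer: C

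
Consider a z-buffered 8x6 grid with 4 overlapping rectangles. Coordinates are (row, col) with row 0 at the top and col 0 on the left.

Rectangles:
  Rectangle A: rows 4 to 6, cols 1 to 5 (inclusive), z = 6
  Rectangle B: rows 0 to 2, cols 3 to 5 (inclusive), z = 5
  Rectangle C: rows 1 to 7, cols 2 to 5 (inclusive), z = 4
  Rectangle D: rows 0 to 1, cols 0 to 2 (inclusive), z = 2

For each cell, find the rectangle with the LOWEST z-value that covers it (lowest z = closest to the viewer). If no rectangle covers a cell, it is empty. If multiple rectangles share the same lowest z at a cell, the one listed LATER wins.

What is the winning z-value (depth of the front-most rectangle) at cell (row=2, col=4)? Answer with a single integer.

Answer: 4

Derivation:
Check cell (2,4):
  A: rows 4-6 cols 1-5 -> outside (row miss)
  B: rows 0-2 cols 3-5 z=5 -> covers; best now B (z=5)
  C: rows 1-7 cols 2-5 z=4 -> covers; best now C (z=4)
  D: rows 0-1 cols 0-2 -> outside (row miss)
Winner: C at z=4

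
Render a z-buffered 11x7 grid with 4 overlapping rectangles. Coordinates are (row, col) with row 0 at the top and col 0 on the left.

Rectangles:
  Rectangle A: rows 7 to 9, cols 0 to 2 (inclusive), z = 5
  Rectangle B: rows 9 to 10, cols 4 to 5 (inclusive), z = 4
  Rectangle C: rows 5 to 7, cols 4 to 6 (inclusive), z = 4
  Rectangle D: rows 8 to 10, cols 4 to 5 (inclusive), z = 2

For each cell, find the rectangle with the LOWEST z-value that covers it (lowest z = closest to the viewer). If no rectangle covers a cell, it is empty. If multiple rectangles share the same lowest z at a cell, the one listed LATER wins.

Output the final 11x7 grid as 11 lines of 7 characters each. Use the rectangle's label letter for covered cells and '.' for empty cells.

.......
.......
.......
.......
.......
....CCC
....CCC
AAA.CCC
AAA.DD.
AAA.DD.
....DD.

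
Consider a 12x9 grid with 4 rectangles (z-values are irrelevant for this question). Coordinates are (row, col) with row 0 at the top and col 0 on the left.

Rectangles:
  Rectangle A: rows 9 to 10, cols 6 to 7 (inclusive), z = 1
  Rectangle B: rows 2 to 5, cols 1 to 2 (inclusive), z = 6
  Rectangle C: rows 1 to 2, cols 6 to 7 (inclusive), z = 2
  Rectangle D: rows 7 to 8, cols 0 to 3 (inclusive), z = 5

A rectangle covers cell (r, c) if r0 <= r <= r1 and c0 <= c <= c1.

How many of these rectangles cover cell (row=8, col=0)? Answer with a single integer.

Answer: 1

Derivation:
Check cell (8,0):
  A: rows 9-10 cols 6-7 -> outside (row miss)
  B: rows 2-5 cols 1-2 -> outside (row miss)
  C: rows 1-2 cols 6-7 -> outside (row miss)
  D: rows 7-8 cols 0-3 -> covers
Count covering = 1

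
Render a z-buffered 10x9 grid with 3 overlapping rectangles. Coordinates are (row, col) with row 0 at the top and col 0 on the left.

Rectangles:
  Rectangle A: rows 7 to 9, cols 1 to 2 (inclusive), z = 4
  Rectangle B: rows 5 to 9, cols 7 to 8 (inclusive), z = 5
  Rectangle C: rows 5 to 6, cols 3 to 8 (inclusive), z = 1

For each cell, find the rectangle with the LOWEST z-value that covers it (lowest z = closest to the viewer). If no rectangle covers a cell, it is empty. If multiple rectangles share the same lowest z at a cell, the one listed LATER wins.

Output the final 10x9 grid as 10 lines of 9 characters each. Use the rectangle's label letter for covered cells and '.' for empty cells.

.........
.........
.........
.........
.........
...CCCCCC
...CCCCCC
.AA....BB
.AA....BB
.AA....BB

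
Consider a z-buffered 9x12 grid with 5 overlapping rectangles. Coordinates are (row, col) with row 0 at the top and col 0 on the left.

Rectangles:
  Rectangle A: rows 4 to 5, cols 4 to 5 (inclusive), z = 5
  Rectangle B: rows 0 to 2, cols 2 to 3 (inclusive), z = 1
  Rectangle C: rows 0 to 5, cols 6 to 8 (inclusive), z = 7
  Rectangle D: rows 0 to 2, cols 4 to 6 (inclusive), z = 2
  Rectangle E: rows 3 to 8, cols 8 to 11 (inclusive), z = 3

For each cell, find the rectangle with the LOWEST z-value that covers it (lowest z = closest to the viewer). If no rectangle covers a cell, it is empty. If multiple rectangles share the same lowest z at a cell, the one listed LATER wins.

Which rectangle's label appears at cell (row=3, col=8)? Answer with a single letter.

Answer: E

Derivation:
Check cell (3,8):
  A: rows 4-5 cols 4-5 -> outside (row miss)
  B: rows 0-2 cols 2-3 -> outside (row miss)
  C: rows 0-5 cols 6-8 z=7 -> covers; best now C (z=7)
  D: rows 0-2 cols 4-6 -> outside (row miss)
  E: rows 3-8 cols 8-11 z=3 -> covers; best now E (z=3)
Winner: E at z=3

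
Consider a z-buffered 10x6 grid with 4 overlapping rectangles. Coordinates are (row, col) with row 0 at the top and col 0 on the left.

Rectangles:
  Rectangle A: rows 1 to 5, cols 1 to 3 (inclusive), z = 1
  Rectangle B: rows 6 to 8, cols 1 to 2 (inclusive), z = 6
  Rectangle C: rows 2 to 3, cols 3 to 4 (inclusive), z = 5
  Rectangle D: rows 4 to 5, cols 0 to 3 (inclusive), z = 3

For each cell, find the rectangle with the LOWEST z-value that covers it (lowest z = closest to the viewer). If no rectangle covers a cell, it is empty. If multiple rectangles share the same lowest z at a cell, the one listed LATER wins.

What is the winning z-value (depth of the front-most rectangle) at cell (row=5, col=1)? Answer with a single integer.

Answer: 1

Derivation:
Check cell (5,1):
  A: rows 1-5 cols 1-3 z=1 -> covers; best now A (z=1)
  B: rows 6-8 cols 1-2 -> outside (row miss)
  C: rows 2-3 cols 3-4 -> outside (row miss)
  D: rows 4-5 cols 0-3 z=3 -> covers; best now A (z=1)
Winner: A at z=1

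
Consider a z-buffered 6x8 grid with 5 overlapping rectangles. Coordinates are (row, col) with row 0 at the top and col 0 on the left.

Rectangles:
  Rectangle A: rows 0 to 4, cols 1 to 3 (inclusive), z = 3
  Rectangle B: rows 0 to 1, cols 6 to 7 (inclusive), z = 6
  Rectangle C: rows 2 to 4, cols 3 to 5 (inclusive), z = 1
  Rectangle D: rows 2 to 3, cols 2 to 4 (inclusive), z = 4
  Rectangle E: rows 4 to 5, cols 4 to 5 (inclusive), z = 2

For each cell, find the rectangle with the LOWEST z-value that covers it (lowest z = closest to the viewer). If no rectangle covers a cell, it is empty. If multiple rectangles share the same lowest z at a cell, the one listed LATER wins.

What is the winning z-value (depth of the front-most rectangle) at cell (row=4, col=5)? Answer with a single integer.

Answer: 1

Derivation:
Check cell (4,5):
  A: rows 0-4 cols 1-3 -> outside (col miss)
  B: rows 0-1 cols 6-7 -> outside (row miss)
  C: rows 2-4 cols 3-5 z=1 -> covers; best now C (z=1)
  D: rows 2-3 cols 2-4 -> outside (row miss)
  E: rows 4-5 cols 4-5 z=2 -> covers; best now C (z=1)
Winner: C at z=1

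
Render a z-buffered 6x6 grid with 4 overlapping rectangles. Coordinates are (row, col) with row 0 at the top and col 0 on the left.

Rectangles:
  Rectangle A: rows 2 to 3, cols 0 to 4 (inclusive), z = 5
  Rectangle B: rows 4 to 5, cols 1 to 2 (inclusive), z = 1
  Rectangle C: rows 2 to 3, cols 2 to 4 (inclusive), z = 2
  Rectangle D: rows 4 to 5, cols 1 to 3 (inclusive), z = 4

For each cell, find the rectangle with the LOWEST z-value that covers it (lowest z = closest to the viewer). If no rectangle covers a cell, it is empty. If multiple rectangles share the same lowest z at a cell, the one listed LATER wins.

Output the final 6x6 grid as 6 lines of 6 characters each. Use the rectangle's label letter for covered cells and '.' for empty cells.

......
......
AACCC.
AACCC.
.BBD..
.BBD..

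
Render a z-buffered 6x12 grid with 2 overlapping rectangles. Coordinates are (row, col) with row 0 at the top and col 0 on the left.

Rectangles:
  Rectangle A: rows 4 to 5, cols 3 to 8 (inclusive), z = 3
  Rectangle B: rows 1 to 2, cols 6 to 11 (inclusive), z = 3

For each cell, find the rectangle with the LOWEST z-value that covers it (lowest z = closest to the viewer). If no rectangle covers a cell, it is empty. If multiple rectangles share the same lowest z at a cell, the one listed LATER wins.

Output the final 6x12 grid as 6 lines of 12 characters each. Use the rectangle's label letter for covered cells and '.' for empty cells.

............
......BBBBBB
......BBBBBB
............
...AAAAAA...
...AAAAAA...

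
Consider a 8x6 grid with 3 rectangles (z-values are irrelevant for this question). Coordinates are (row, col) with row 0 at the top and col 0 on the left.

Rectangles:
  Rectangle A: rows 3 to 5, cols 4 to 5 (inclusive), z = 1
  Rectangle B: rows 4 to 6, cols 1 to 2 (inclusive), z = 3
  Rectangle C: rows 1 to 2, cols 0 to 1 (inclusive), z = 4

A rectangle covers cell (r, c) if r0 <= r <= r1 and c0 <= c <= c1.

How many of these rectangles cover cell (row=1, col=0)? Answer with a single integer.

Check cell (1,0):
  A: rows 3-5 cols 4-5 -> outside (row miss)
  B: rows 4-6 cols 1-2 -> outside (row miss)
  C: rows 1-2 cols 0-1 -> covers
Count covering = 1

Answer: 1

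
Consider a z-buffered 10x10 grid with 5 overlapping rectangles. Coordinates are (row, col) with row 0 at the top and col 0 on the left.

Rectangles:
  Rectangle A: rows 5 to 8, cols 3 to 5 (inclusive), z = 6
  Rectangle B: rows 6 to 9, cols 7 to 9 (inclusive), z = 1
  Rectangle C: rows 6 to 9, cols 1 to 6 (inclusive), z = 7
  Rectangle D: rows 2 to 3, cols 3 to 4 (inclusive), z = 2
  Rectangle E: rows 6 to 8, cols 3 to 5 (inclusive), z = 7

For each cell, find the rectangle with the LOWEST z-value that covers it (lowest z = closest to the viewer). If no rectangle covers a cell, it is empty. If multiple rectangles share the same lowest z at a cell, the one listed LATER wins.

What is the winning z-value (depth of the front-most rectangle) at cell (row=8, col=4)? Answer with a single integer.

Check cell (8,4):
  A: rows 5-8 cols 3-5 z=6 -> covers; best now A (z=6)
  B: rows 6-9 cols 7-9 -> outside (col miss)
  C: rows 6-9 cols 1-6 z=7 -> covers; best now A (z=6)
  D: rows 2-3 cols 3-4 -> outside (row miss)
  E: rows 6-8 cols 3-5 z=7 -> covers; best now A (z=6)
Winner: A at z=6

Answer: 6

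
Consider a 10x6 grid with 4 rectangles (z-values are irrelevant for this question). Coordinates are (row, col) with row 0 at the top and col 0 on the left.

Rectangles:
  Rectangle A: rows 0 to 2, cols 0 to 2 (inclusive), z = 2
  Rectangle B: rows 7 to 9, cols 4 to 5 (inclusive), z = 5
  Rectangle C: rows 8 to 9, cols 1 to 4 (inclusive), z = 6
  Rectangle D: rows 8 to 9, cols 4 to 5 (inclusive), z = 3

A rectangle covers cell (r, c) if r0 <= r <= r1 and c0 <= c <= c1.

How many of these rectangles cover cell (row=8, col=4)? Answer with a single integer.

Check cell (8,4):
  A: rows 0-2 cols 0-2 -> outside (row miss)
  B: rows 7-9 cols 4-5 -> covers
  C: rows 8-9 cols 1-4 -> covers
  D: rows 8-9 cols 4-5 -> covers
Count covering = 3

Answer: 3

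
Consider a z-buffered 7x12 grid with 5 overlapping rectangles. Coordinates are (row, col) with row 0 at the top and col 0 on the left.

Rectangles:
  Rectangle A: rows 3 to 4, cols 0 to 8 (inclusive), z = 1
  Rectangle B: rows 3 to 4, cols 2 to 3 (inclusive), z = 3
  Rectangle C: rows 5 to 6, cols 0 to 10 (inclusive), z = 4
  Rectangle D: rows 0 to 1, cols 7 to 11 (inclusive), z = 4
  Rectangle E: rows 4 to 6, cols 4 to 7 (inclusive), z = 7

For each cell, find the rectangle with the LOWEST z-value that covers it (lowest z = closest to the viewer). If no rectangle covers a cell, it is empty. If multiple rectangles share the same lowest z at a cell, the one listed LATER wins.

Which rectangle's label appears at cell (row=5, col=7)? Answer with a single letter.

Answer: C

Derivation:
Check cell (5,7):
  A: rows 3-4 cols 0-8 -> outside (row miss)
  B: rows 3-4 cols 2-3 -> outside (row miss)
  C: rows 5-6 cols 0-10 z=4 -> covers; best now C (z=4)
  D: rows 0-1 cols 7-11 -> outside (row miss)
  E: rows 4-6 cols 4-7 z=7 -> covers; best now C (z=4)
Winner: C at z=4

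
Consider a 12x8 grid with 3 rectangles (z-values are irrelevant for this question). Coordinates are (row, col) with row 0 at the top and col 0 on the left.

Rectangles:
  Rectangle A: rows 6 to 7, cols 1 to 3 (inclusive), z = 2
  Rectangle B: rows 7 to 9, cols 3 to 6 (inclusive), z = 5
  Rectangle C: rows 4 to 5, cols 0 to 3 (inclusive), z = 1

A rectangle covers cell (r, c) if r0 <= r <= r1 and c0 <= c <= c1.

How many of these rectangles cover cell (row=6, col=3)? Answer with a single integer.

Check cell (6,3):
  A: rows 6-7 cols 1-3 -> covers
  B: rows 7-9 cols 3-6 -> outside (row miss)
  C: rows 4-5 cols 0-3 -> outside (row miss)
Count covering = 1

Answer: 1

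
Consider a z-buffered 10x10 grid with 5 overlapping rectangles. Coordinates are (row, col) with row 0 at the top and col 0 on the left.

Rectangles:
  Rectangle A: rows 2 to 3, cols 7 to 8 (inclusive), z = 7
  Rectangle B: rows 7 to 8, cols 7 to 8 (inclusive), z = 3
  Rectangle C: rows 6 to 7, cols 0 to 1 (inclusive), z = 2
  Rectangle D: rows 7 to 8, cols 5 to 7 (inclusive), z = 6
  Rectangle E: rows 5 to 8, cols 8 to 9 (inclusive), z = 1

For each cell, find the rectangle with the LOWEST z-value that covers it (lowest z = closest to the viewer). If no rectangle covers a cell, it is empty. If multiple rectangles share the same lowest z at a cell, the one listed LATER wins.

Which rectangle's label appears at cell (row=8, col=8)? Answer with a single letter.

Answer: E

Derivation:
Check cell (8,8):
  A: rows 2-3 cols 7-8 -> outside (row miss)
  B: rows 7-8 cols 7-8 z=3 -> covers; best now B (z=3)
  C: rows 6-7 cols 0-1 -> outside (row miss)
  D: rows 7-8 cols 5-7 -> outside (col miss)
  E: rows 5-8 cols 8-9 z=1 -> covers; best now E (z=1)
Winner: E at z=1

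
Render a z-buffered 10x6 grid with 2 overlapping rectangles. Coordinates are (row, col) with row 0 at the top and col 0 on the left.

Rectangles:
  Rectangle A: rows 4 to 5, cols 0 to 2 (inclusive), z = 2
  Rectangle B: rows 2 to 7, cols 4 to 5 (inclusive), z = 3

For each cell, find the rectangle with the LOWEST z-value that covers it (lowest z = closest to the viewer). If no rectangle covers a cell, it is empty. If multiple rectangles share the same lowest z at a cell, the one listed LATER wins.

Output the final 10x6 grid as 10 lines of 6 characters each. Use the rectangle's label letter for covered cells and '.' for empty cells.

......
......
....BB
....BB
AAA.BB
AAA.BB
....BB
....BB
......
......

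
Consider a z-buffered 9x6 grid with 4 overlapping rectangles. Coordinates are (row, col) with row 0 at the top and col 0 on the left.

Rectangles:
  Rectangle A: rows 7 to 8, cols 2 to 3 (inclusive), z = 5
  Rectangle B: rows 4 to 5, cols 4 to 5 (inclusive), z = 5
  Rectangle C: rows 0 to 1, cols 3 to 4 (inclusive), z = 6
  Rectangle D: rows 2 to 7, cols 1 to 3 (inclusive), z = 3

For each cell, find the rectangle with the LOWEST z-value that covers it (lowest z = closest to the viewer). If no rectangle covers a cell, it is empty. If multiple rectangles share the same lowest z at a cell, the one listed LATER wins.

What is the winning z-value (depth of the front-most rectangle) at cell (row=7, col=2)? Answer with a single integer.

Check cell (7,2):
  A: rows 7-8 cols 2-3 z=5 -> covers; best now A (z=5)
  B: rows 4-5 cols 4-5 -> outside (row miss)
  C: rows 0-1 cols 3-4 -> outside (row miss)
  D: rows 2-7 cols 1-3 z=3 -> covers; best now D (z=3)
Winner: D at z=3

Answer: 3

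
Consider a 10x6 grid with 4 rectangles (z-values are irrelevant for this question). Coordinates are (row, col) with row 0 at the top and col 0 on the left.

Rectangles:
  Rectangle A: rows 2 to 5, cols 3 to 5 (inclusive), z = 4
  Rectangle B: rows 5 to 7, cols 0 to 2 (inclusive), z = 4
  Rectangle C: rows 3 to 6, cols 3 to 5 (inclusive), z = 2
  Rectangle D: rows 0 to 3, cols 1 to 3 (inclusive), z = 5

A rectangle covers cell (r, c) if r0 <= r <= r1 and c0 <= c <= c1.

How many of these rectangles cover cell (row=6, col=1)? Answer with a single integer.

Answer: 1

Derivation:
Check cell (6,1):
  A: rows 2-5 cols 3-5 -> outside (row miss)
  B: rows 5-7 cols 0-2 -> covers
  C: rows 3-6 cols 3-5 -> outside (col miss)
  D: rows 0-3 cols 1-3 -> outside (row miss)
Count covering = 1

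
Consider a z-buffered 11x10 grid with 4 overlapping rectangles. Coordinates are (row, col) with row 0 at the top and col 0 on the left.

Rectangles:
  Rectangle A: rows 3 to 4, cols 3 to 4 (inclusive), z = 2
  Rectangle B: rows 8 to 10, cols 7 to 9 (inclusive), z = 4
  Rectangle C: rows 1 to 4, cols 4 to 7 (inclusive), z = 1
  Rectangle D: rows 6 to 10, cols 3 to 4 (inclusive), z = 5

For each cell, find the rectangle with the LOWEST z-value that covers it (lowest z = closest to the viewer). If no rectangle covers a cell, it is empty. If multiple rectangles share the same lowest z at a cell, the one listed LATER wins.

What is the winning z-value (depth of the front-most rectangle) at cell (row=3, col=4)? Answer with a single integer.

Answer: 1

Derivation:
Check cell (3,4):
  A: rows 3-4 cols 3-4 z=2 -> covers; best now A (z=2)
  B: rows 8-10 cols 7-9 -> outside (row miss)
  C: rows 1-4 cols 4-7 z=1 -> covers; best now C (z=1)
  D: rows 6-10 cols 3-4 -> outside (row miss)
Winner: C at z=1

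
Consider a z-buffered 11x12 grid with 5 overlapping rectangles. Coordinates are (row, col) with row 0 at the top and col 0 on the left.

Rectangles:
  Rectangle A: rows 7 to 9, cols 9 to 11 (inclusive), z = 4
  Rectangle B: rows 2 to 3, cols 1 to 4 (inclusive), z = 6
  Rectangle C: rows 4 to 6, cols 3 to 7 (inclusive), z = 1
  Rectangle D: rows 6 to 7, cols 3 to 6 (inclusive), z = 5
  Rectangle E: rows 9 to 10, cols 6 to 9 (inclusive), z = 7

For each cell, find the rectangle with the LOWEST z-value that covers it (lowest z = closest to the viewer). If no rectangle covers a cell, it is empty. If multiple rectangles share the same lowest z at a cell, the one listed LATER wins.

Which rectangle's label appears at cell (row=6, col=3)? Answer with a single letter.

Check cell (6,3):
  A: rows 7-9 cols 9-11 -> outside (row miss)
  B: rows 2-3 cols 1-4 -> outside (row miss)
  C: rows 4-6 cols 3-7 z=1 -> covers; best now C (z=1)
  D: rows 6-7 cols 3-6 z=5 -> covers; best now C (z=1)
  E: rows 9-10 cols 6-9 -> outside (row miss)
Winner: C at z=1

Answer: C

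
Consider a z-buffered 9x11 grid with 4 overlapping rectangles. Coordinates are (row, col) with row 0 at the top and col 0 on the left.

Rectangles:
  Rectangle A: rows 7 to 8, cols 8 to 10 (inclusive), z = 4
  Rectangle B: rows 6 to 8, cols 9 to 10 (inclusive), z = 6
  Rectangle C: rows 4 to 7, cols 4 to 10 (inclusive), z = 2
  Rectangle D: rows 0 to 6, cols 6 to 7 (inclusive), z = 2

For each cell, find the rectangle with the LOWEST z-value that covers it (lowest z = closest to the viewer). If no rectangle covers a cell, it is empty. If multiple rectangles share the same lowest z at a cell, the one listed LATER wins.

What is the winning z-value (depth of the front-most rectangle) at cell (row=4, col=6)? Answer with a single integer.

Answer: 2

Derivation:
Check cell (4,6):
  A: rows 7-8 cols 8-10 -> outside (row miss)
  B: rows 6-8 cols 9-10 -> outside (row miss)
  C: rows 4-7 cols 4-10 z=2 -> covers; best now C (z=2)
  D: rows 0-6 cols 6-7 z=2 -> covers; best now D (z=2)
Winner: D at z=2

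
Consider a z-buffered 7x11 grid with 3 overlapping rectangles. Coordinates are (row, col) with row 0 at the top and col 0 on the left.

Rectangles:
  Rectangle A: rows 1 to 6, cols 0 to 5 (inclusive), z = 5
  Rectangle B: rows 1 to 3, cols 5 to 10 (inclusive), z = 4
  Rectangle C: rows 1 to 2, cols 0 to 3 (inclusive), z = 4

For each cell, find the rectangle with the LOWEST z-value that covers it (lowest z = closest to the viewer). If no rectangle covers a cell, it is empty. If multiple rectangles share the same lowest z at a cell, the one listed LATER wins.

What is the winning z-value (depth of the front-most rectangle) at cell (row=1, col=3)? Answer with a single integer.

Check cell (1,3):
  A: rows 1-6 cols 0-5 z=5 -> covers; best now A (z=5)
  B: rows 1-3 cols 5-10 -> outside (col miss)
  C: rows 1-2 cols 0-3 z=4 -> covers; best now C (z=4)
Winner: C at z=4

Answer: 4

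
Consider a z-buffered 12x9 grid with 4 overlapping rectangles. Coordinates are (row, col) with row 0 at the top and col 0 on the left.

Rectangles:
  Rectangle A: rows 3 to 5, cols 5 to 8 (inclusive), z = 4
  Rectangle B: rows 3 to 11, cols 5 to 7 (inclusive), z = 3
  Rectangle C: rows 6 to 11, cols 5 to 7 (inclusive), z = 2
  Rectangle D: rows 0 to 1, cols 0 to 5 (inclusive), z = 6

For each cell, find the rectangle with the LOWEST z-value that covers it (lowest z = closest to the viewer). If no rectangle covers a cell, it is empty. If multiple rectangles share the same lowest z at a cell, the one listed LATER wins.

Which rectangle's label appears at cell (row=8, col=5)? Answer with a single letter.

Check cell (8,5):
  A: rows 3-5 cols 5-8 -> outside (row miss)
  B: rows 3-11 cols 5-7 z=3 -> covers; best now B (z=3)
  C: rows 6-11 cols 5-7 z=2 -> covers; best now C (z=2)
  D: rows 0-1 cols 0-5 -> outside (row miss)
Winner: C at z=2

Answer: C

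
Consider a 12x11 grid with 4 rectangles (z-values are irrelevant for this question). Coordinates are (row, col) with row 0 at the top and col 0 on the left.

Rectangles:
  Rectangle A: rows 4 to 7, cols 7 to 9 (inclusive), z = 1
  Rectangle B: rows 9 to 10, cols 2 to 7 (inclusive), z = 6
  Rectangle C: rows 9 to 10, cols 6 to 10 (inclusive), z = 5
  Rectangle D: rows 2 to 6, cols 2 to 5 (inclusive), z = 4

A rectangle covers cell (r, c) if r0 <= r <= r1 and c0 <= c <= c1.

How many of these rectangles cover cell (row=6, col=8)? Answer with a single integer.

Check cell (6,8):
  A: rows 4-7 cols 7-9 -> covers
  B: rows 9-10 cols 2-7 -> outside (row miss)
  C: rows 9-10 cols 6-10 -> outside (row miss)
  D: rows 2-6 cols 2-5 -> outside (col miss)
Count covering = 1

Answer: 1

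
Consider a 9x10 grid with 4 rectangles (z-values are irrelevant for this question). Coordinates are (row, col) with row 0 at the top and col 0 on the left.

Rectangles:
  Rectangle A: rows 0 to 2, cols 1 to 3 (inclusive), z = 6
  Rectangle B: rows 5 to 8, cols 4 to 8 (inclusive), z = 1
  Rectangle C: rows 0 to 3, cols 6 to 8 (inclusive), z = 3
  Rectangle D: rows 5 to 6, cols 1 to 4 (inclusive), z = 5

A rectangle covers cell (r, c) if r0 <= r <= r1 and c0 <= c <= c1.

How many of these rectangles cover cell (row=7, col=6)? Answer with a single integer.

Answer: 1

Derivation:
Check cell (7,6):
  A: rows 0-2 cols 1-3 -> outside (row miss)
  B: rows 5-8 cols 4-8 -> covers
  C: rows 0-3 cols 6-8 -> outside (row miss)
  D: rows 5-6 cols 1-4 -> outside (row miss)
Count covering = 1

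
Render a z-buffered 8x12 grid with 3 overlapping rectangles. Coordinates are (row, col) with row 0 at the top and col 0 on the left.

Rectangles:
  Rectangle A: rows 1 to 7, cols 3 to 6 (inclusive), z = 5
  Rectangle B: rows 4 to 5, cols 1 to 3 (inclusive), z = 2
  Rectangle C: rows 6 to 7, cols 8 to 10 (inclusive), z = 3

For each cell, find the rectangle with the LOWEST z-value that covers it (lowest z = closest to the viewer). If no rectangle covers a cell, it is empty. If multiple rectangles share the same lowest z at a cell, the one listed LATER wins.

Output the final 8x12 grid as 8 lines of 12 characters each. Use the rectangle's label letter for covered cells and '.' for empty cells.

............
...AAAA.....
...AAAA.....
...AAAA.....
.BBBAAA.....
.BBBAAA.....
...AAAA.CCC.
...AAAA.CCC.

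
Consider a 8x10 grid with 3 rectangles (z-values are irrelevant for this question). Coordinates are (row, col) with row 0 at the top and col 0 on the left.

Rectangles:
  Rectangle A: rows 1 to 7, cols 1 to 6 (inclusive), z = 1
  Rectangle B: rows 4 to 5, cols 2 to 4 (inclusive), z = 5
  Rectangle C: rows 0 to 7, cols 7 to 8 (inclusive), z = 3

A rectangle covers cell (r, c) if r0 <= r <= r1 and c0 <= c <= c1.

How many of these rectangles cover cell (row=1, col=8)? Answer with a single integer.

Check cell (1,8):
  A: rows 1-7 cols 1-6 -> outside (col miss)
  B: rows 4-5 cols 2-4 -> outside (row miss)
  C: rows 0-7 cols 7-8 -> covers
Count covering = 1

Answer: 1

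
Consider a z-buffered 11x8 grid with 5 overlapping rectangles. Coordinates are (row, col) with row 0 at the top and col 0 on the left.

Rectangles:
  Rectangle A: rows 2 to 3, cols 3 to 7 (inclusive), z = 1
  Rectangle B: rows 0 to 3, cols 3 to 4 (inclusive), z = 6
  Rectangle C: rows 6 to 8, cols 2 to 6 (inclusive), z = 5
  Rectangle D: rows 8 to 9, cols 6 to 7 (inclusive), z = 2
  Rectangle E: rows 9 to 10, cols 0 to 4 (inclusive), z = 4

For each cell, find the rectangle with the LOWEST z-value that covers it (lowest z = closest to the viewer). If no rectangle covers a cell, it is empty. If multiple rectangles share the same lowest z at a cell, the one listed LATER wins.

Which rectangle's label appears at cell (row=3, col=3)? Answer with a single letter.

Check cell (3,3):
  A: rows 2-3 cols 3-7 z=1 -> covers; best now A (z=1)
  B: rows 0-3 cols 3-4 z=6 -> covers; best now A (z=1)
  C: rows 6-8 cols 2-6 -> outside (row miss)
  D: rows 8-9 cols 6-7 -> outside (row miss)
  E: rows 9-10 cols 0-4 -> outside (row miss)
Winner: A at z=1

Answer: A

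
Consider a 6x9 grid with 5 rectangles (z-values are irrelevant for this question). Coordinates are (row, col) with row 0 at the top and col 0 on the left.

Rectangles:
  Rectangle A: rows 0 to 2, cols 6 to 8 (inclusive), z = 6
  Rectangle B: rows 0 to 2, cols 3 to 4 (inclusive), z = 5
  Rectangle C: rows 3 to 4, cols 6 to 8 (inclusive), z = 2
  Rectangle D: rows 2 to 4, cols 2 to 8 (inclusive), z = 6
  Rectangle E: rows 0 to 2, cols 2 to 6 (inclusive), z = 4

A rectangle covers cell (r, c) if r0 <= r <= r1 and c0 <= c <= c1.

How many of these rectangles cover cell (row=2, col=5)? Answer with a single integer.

Check cell (2,5):
  A: rows 0-2 cols 6-8 -> outside (col miss)
  B: rows 0-2 cols 3-4 -> outside (col miss)
  C: rows 3-4 cols 6-8 -> outside (row miss)
  D: rows 2-4 cols 2-8 -> covers
  E: rows 0-2 cols 2-6 -> covers
Count covering = 2

Answer: 2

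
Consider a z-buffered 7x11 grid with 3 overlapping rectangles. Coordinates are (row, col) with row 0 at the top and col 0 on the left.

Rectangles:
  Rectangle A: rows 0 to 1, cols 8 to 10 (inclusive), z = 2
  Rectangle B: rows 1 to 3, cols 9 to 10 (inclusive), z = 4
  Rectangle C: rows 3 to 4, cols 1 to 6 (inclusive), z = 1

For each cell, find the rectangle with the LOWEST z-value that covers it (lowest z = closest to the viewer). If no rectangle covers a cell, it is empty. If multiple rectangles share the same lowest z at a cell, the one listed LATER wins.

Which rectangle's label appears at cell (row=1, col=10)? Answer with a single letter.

Check cell (1,10):
  A: rows 0-1 cols 8-10 z=2 -> covers; best now A (z=2)
  B: rows 1-3 cols 9-10 z=4 -> covers; best now A (z=2)
  C: rows 3-4 cols 1-6 -> outside (row miss)
Winner: A at z=2

Answer: A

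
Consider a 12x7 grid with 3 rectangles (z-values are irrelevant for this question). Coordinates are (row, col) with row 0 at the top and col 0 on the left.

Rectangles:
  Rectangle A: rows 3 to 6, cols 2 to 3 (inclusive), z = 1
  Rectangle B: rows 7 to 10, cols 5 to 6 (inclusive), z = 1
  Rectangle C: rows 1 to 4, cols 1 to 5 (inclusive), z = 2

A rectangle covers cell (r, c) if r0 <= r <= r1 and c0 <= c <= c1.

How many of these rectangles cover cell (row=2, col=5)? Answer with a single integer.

Check cell (2,5):
  A: rows 3-6 cols 2-3 -> outside (row miss)
  B: rows 7-10 cols 5-6 -> outside (row miss)
  C: rows 1-4 cols 1-5 -> covers
Count covering = 1

Answer: 1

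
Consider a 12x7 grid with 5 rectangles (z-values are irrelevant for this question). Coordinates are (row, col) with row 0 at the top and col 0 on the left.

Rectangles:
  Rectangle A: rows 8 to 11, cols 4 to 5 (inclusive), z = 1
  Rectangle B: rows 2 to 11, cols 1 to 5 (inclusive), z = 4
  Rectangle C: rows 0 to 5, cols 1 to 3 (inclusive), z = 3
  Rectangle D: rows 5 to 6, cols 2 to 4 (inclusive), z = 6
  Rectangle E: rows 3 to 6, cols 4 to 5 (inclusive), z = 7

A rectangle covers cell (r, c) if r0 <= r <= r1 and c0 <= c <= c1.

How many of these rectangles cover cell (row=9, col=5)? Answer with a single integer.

Answer: 2

Derivation:
Check cell (9,5):
  A: rows 8-11 cols 4-5 -> covers
  B: rows 2-11 cols 1-5 -> covers
  C: rows 0-5 cols 1-3 -> outside (row miss)
  D: rows 5-6 cols 2-4 -> outside (row miss)
  E: rows 3-6 cols 4-5 -> outside (row miss)
Count covering = 2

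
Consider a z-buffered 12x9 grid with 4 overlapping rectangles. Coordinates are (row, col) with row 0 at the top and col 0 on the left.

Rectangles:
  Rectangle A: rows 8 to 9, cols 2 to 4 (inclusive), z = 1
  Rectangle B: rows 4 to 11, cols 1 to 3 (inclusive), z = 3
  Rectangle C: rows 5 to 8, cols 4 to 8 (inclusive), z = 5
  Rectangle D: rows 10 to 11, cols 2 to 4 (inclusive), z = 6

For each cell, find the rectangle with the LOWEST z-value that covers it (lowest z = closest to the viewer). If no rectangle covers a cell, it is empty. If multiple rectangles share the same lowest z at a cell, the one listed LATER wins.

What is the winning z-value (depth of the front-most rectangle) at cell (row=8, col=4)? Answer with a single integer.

Check cell (8,4):
  A: rows 8-9 cols 2-4 z=1 -> covers; best now A (z=1)
  B: rows 4-11 cols 1-3 -> outside (col miss)
  C: rows 5-8 cols 4-8 z=5 -> covers; best now A (z=1)
  D: rows 10-11 cols 2-4 -> outside (row miss)
Winner: A at z=1

Answer: 1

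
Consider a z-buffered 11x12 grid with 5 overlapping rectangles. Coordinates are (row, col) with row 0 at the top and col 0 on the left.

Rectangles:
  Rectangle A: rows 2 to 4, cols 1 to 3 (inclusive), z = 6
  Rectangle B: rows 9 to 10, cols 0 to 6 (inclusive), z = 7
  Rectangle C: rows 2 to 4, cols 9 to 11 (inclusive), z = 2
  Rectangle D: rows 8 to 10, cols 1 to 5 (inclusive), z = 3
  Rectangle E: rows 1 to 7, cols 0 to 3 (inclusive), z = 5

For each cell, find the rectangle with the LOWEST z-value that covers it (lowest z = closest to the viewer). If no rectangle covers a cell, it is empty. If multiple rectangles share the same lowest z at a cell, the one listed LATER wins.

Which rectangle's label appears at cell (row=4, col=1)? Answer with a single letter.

Answer: E

Derivation:
Check cell (4,1):
  A: rows 2-4 cols 1-3 z=6 -> covers; best now A (z=6)
  B: rows 9-10 cols 0-6 -> outside (row miss)
  C: rows 2-4 cols 9-11 -> outside (col miss)
  D: rows 8-10 cols 1-5 -> outside (row miss)
  E: rows 1-7 cols 0-3 z=5 -> covers; best now E (z=5)
Winner: E at z=5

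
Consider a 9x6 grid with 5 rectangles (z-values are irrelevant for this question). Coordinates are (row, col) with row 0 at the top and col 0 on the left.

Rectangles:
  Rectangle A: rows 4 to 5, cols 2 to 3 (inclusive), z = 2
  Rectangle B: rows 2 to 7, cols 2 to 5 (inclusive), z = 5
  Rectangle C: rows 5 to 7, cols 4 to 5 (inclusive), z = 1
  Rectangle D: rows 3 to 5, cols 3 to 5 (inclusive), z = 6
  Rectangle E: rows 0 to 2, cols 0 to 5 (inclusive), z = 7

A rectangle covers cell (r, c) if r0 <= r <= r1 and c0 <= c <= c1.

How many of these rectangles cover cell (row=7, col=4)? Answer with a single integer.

Answer: 2

Derivation:
Check cell (7,4):
  A: rows 4-5 cols 2-3 -> outside (row miss)
  B: rows 2-7 cols 2-5 -> covers
  C: rows 5-7 cols 4-5 -> covers
  D: rows 3-5 cols 3-5 -> outside (row miss)
  E: rows 0-2 cols 0-5 -> outside (row miss)
Count covering = 2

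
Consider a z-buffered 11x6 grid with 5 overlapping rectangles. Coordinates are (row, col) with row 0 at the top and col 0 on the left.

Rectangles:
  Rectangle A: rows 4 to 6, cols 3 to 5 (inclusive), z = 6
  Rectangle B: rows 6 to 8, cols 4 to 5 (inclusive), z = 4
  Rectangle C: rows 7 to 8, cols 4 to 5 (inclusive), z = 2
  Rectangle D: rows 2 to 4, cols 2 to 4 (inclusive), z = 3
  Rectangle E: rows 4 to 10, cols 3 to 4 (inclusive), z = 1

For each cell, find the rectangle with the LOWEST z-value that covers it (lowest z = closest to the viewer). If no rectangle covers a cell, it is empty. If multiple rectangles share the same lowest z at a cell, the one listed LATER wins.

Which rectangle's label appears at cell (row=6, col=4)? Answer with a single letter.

Check cell (6,4):
  A: rows 4-6 cols 3-5 z=6 -> covers; best now A (z=6)
  B: rows 6-8 cols 4-5 z=4 -> covers; best now B (z=4)
  C: rows 7-8 cols 4-5 -> outside (row miss)
  D: rows 2-4 cols 2-4 -> outside (row miss)
  E: rows 4-10 cols 3-4 z=1 -> covers; best now E (z=1)
Winner: E at z=1

Answer: E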